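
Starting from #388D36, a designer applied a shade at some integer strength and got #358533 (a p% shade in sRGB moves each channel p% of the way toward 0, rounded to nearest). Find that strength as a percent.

6%

#388D36 is rgb(56, 141, 54); #358533 is rgb(53, 133, 51).
On the G channel (widest range): 133 ≈ 141 + (p/100)(0 − 141), so p ≈ 100×(133 − 141)/(0 − 141) = -800/-141 = 5.67.
p = 6 reproduces all three channels after rounding.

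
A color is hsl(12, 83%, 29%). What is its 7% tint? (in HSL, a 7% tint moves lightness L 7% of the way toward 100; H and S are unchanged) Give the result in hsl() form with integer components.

hsl(12, 83%, 34%)

L moves 7% from 29 toward 100: 29 + 4.97 = 33.97 → 34.
H and S are unchanged.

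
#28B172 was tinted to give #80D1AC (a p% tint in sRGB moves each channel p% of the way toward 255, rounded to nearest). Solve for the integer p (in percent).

#28B172 is rgb(40, 177, 114); #80D1AC is rgb(128, 209, 172).
On the R channel (widest range): 128 ≈ 40 + (p/100)(255 − 40), so p ≈ 100×(128 − 40)/(255 − 40) = 8800/215 = 40.93.
p = 41 reproduces all three channels after rounding.

41%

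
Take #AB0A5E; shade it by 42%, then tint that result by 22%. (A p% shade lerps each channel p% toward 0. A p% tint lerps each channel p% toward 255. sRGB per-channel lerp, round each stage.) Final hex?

#AB0A5E is rgb(171, 10, 94).
A 42% shade moves each channel 42% toward 0:
  R: 171 − 71.82 = 99.18 → 99
  G: 10 + 0.42×(0−10) = 10 − 4.2 = 5.8 → 6
  B: 94 − 39.48 = 54.52 → 55
After the shade: rgb(99, 6, 55) = #630637.
A 22% tint moves each channel 22% toward 255:
  R: 99 + 0.22×(255−99) = 99 + 34.32 = 133.32 → 133
  G: 6 + 0.22×(255−6) = 6 + 54.78 = 60.78 → 61
  B: 55 + 0.22×(255−55) = 55 + 44 = 99 → 99
rgb(133, 61, 99) = #853D63.

#853D63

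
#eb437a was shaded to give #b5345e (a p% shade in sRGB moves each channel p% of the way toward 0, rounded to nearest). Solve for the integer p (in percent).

#eb437a is rgb(235, 67, 122); #b5345e is rgb(181, 52, 94).
On the R channel (widest range): 181 ≈ 235 + (p/100)(0 − 235), so p ≈ 100×(181 − 235)/(0 − 235) = -5400/-235 = 22.98.
p = 23 reproduces all three channels after rounding.

23%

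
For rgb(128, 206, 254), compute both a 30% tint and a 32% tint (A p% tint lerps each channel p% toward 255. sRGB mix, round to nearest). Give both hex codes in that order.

#A6DDFE, #A9DEFE

30% tint:
  R: 128 + 0.3×(255−128) = 128 + 38.1 = 166.1 → 166
  G: 206 + 0.3×(255−206) = 206 + 14.7 = 220.7 → 221
  B: 254 + 0.3×(255−254) = 254 + 0.3 = 254.3 → 254
  → #A6DDFE
32% tint:
  R: 128 + 40.64 = 168.64 → 169
  G: 206 + 0.32×(255−206) = 206 + 15.68 = 221.68 → 222
  B: 254 + 0.32 = 254.32 → 254
  → #A9DEFE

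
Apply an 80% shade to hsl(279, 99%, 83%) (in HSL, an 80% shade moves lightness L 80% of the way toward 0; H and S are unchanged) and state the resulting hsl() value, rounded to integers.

L moves 80% from 83 toward 0: 83 − 66.4 = 16.6 → 17.
H and S are unchanged.

hsl(279, 99%, 17%)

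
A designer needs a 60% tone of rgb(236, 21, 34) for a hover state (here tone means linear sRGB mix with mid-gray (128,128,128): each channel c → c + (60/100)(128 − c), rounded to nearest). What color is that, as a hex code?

Lerp each channel 60% toward 128:
  R: 236 + 0.6×(128−236) = 236 − 64.8 = 171.2 → 171
  G: 21 + 64.2 = 85.2 → 85
  B: 34 + 56.4 = 90.4 → 90
rgb(171, 85, 90) = #ab555a.

#ab555a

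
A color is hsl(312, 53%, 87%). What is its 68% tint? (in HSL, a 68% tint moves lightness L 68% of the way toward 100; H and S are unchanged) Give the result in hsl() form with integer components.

hsl(312, 53%, 96%)

L moves 68% from 87 toward 100: 87 + 8.84 = 95.84 → 96.
H and S are unchanged.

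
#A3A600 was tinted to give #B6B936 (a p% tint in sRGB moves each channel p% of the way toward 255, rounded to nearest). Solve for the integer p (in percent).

21%

#A3A600 is rgb(163, 166, 0); #B6B936 is rgb(182, 185, 54).
On the B channel (widest range): 54 ≈ 0 + (p/100)(255 − 0), so p ≈ 100×(54 − 0)/(255 − 0) = 5400/255 = 21.18.
p = 21 reproduces all three channels after rounding.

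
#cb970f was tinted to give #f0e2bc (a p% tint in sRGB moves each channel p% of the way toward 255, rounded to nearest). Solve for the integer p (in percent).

72%

#cb970f is rgb(203, 151, 15); #f0e2bc is rgb(240, 226, 188).
On the B channel (widest range): 188 ≈ 15 + (p/100)(255 − 15), so p ≈ 100×(188 − 15)/(255 − 15) = 17300/240 = 72.08.
p = 72 reproduces all three channels after rounding.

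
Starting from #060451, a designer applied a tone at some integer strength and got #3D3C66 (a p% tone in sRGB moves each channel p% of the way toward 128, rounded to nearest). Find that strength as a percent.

#060451 is rgb(6, 4, 81); #3D3C66 is rgb(61, 60, 102).
On the G channel (widest range): 60 ≈ 4 + (p/100)(128 − 4), so p ≈ 100×(60 − 4)/(128 − 4) = 5600/124 = 45.16.
p = 45 reproduces all three channels after rounding.

45%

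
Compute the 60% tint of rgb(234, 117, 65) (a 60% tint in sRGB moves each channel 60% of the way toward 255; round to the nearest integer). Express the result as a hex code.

#f7c8b3

Per channel, c → c + 0.6(255 − c):
  R: 234 + 0.6×(255−234) = 234 + 12.6 = 246.6 → 247
  G: 117 + 0.6×(255−117) = 117 + 82.8 = 199.8 → 200
  B: 65 + 114 = 179 → 179
rgb(247, 200, 179) = #f7c8b3.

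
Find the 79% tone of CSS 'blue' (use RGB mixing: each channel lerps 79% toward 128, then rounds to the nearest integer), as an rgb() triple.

rgb(101, 101, 155)

CSS blue is rgb(0, 0, 255).
Lerp each channel 79% toward 128:
  R: 0 + 101.12 = 101.12 → 101
  G: 0 + 101.12 = 101.12 → 101
  B: 255 + 0.79×(128−255) = 255 − 100.33 = 154.67 → 155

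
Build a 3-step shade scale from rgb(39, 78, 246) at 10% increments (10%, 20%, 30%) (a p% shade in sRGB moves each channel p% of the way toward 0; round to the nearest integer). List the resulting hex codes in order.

10%: (39 − 3.9 = 35.1→35, 78 − 7.8 = 70.2→70, 246 − 24.6 = 221.4→221) → #2346DD
20%: (39 − 7.8 = 31.2→31, 78 − 15.6 = 62.4→62, 246 − 49.2 = 196.8→197) → #1F3EC5
30%: (39 − 11.7 = 27.3→27, 78 − 23.4 = 54.6→55, 246 − 73.8 = 172.2→172) → #1B37AC

#2346DD, #1F3EC5, #1B37AC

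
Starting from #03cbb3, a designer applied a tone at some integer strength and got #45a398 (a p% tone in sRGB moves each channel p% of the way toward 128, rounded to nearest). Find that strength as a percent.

#03cbb3 is rgb(3, 203, 179); #45a398 is rgb(69, 163, 152).
On the R channel (widest range): 69 ≈ 3 + (p/100)(128 − 3), so p ≈ 100×(69 − 3)/(128 − 3) = 6600/125 = 52.80.
p = 53 reproduces all three channels after rounding.

53%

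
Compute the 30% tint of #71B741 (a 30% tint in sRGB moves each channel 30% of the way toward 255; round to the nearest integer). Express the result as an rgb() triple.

rgb(156, 205, 122)

#71B741 is rgb(113, 183, 65).
Per channel, c → c + 0.3(255 − c):
  R: 113 + 0.3×(255−113) = 113 + 42.6 = 155.6 → 156
  G: 183 + 0.3×(255−183) = 183 + 21.6 = 204.6 → 205
  B: 65 + 0.3×(255−65) = 65 + 57 = 122 → 122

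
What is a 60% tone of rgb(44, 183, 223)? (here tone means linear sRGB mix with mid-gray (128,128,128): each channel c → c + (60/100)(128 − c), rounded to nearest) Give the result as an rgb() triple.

rgb(94, 150, 166)

A 60% tone moves each channel 60% toward 128:
  R: 44 + 50.4 = 94.4 → 94
  G: 183 + 0.6×(128−183) = 183 − 33 = 150 → 150
  B: 223 − 57 = 166 → 166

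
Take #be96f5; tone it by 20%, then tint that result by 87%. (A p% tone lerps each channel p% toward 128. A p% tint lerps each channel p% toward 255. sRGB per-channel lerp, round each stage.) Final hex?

#f5f1fb

#be96f5 is rgb(190, 150, 245).
A 20% tone moves each channel 20% toward 128:
  R: 190 + 0.2×(128−190) = 190 − 12.4 = 177.6 → 178
  G: 150 + 0.2×(128−150) = 150 − 4.4 = 145.6 → 146
  B: 245 + 0.2×(128−245) = 245 − 23.4 = 221.6 → 222
After the tone: rgb(178, 146, 222) = #b292de.
Per channel, c → c + 0.87(255 − c):
  R: 178 + 0.87×(255−178) = 178 + 66.99 = 244.99 → 245
  G: 146 + 0.87×(255−146) = 146 + 94.83 = 240.83 → 241
  B: 222 + 28.71 = 250.71 → 251
rgb(245, 241, 251) = #f5f1fb.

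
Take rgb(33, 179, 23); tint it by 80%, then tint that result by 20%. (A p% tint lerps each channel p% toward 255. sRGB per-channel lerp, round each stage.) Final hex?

#DCF3DA

Per channel, c → c + 0.8(255 − c):
  R: 33 + 0.8×(255−33) = 33 + 177.6 = 210.6 → 211
  G: 179 + 60.8 = 239.8 → 240
  B: 23 + 0.8×(255−23) = 23 + 185.6 = 208.6 → 209
After the tint: rgb(211, 240, 209) = #D3F0D1.
A 20% tint moves each channel 20% toward 255:
  R: 211 + 8.8 = 219.8 → 220
  G: 240 + 0.2×(255−240) = 240 + 3 = 243 → 243
  B: 209 + 9.2 = 218.2 → 218
rgb(220, 243, 218) = #DCF3DA.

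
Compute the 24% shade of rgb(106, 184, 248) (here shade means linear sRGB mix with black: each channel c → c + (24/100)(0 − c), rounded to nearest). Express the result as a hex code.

#518cbc

Per channel, c → c + 0.24(0 − c):
  R: 106 − 25.44 = 80.56 → 81
  G: 184 − 44.16 = 139.84 → 140
  B: 248 − 59.52 = 188.48 → 188
rgb(81, 140, 188) = #518cbc.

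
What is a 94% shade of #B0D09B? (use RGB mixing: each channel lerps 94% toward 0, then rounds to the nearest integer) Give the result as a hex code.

#B0D09B is rgb(176, 208, 155).
Per channel, c → c + 0.94(0 − c):
  R: 176 + 0.94×(0−176) = 176 − 165.44 = 10.56 → 11
  G: 208 − 195.52 = 12.48 → 12
  B: 155 + 0.94×(0−155) = 155 − 145.7 = 9.3 → 9
rgb(11, 12, 9) = #0B0C09.

#0B0C09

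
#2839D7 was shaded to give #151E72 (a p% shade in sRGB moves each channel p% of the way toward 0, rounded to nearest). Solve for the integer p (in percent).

#2839D7 is rgb(40, 57, 215); #151E72 is rgb(21, 30, 114).
On the B channel (widest range): 114 ≈ 215 + (p/100)(0 − 215), so p ≈ 100×(114 − 215)/(0 − 215) = -10100/-215 = 46.98.
p = 47 reproduces all three channels after rounding.

47%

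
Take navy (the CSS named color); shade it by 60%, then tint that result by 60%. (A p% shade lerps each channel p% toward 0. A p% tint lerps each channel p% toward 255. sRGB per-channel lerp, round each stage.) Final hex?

#9999ad

CSS navy is rgb(0, 0, 128).
Per channel, c → c + 0.6(0 − c):
  R: 0 + 0.6×(0−0) = 0 + 0 = 0 → 0
  G: 0 + 0.6×(0−0) = 0 + 0 = 0 → 0
  B: 128 + 0.6×(0−128) = 128 − 76.8 = 51.2 → 51
After the shade: rgb(0, 0, 51) = #000033.
A 60% tint moves each channel 60% toward 255:
  R: 0 + 153 = 153 → 153
  G: 0 + 0.6×(255−0) = 0 + 153 = 153 → 153
  B: 51 + 0.6×(255−51) = 51 + 122.4 = 173.4 → 173
rgb(153, 153, 173) = #9999ad.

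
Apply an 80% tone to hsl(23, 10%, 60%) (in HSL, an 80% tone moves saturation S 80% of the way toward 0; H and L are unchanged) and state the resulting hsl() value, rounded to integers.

hsl(23, 2%, 60%)

S moves 80% from 10 toward 0: 10 − 8 = 2 → 2.
H and L are unchanged.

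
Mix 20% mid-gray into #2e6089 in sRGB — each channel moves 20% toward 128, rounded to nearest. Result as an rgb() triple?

rgb(62, 102, 135)

#2e6089 is rgb(46, 96, 137).
Lerp each channel 20% toward 128:
  R: 46 + 0.2×(128−46) = 46 + 16.4 = 62.4 → 62
  G: 96 + 0.2×(128−96) = 96 + 6.4 = 102.4 → 102
  B: 137 + 0.2×(128−137) = 137 − 1.8 = 135.2 → 135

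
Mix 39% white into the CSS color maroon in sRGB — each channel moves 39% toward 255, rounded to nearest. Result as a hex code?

CSS maroon is rgb(128, 0, 0).
Per channel, c → c + 0.39(255 − c):
  R: 128 + 49.53 = 177.53 → 178
  G: 0 + 0.39×(255−0) = 0 + 99.45 = 99.45 → 99
  B: 0 + 0.39×(255−0) = 0 + 99.45 = 99.45 → 99
rgb(178, 99, 99) = #B26363.

#B26363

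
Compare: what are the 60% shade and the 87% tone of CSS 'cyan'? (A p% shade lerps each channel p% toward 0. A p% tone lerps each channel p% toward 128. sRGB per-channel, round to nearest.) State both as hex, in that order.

#006666, #6f9191

CSS cyan is rgb(0, 255, 255).
60% shade:
  R: 0 + 0 = 0 → 0
  G: 255 + 0.6×(0−255) = 255 − 153 = 102 → 102
  B: 255 + 0.6×(0−255) = 255 − 153 = 102 → 102
  → #006666
87% tone:
  R: 0 + 111.36 = 111.36 → 111
  G: 255 + 0.87×(128−255) = 255 − 110.49 = 144.51 → 145
  B: 255 − 110.49 = 144.51 → 145
  → #6f9191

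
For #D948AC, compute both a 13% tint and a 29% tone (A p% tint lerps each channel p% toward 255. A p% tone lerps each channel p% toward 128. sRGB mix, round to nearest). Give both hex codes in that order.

#DE60B7, #BF589F

#D948AC is rgb(217, 72, 172).
13% tint:
  R: 217 + 0.13×(255−217) = 217 + 4.94 = 221.94 → 222
  G: 72 + 0.13×(255−72) = 72 + 23.79 = 95.79 → 96
  B: 172 + 0.13×(255−172) = 172 + 10.79 = 182.79 → 183
  → #DE60B7
29% tone:
  R: 217 + 0.29×(128−217) = 217 − 25.81 = 191.19 → 191
  G: 72 + 0.29×(128−72) = 72 + 16.24 = 88.24 → 88
  B: 172 − 12.76 = 159.24 → 159
  → #BF589F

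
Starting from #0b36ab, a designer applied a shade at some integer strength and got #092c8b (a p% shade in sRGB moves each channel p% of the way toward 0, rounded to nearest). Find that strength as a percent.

#0b36ab is rgb(11, 54, 171); #092c8b is rgb(9, 44, 139).
On the B channel (widest range): 139 ≈ 171 + (p/100)(0 − 171), so p ≈ 100×(139 − 171)/(0 − 171) = -3200/-171 = 18.71.
p = 19 reproduces all three channels after rounding.

19%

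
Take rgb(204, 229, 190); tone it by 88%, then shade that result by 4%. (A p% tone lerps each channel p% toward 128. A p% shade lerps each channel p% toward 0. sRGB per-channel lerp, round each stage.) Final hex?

#848682

Per channel, c → c + 0.88(128 − c):
  R: 204 − 66.88 = 137.12 → 137
  G: 229 − 88.88 = 140.12 → 140
  B: 190 − 54.56 = 135.44 → 135
After the tone: rgb(137, 140, 135) = #898C87.
Lerp each channel 4% toward 0:
  R: 137 − 5.48 = 131.52 → 132
  G: 140 + 0.04×(0−140) = 140 − 5.6 = 134.4 → 134
  B: 135 − 5.4 = 129.6 → 130
rgb(132, 134, 130) = #848682.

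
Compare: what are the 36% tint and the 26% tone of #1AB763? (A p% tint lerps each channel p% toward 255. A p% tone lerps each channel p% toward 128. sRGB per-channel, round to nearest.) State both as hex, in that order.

#1AB763 is rgb(26, 183, 99).
36% tint:
  R: 26 + 82.44 = 108.44 → 108
  G: 183 + 25.92 = 208.92 → 209
  B: 99 + 0.36×(255−99) = 99 + 56.16 = 155.16 → 155
  → #6CD19B
26% tone:
  R: 26 + 26.52 = 52.52 → 53
  G: 183 − 14.3 = 168.7 → 169
  B: 99 + 0.26×(128−99) = 99 + 7.54 = 106.54 → 107
  → #35A96B

#6CD19B, #35A96B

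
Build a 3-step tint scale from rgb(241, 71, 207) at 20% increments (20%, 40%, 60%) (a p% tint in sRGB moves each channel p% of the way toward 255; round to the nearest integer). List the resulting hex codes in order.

20%: (241 + 2.8 = 243.8→244, 71 + 36.8 = 107.8→108, 207 + 9.6 = 216.6→217) → #f46cd9
40%: (241 + 5.6 = 246.6→247, 71 + 73.6 = 144.6→145, 207 + 19.2 = 226.2→226) → #f791e2
60%: (241 + 8.4 = 249.4→249, 71 + 110.4 = 181.4→181, 207 + 28.8 = 235.8→236) → #f9b5ec

#f46cd9, #f791e2, #f9b5ec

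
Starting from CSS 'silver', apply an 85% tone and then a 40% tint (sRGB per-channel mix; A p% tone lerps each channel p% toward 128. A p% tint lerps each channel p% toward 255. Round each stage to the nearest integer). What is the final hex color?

CSS silver is rgb(192, 192, 192).
Per channel, c → c + 0.85(128 − c):
  R: 192 − 54.4 = 137.6 → 138
  G: 192 − 54.4 = 137.6 → 138
  B: 192 − 54.4 = 137.6 → 138
After the tone: rgb(138, 138, 138) = #8A8A8A.
A 40% tint moves each channel 40% toward 255:
  R: 138 + 46.8 = 184.8 → 185
  G: 138 + 46.8 = 184.8 → 185
  B: 138 + 46.8 = 184.8 → 185
rgb(185, 185, 185) = #B9B9B9.

#B9B9B9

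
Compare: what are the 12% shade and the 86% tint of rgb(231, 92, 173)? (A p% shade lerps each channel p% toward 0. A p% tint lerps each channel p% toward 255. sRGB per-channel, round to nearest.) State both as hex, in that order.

12% shade:
  R: 231 + 0.12×(0−231) = 231 − 27.72 = 203.28 → 203
  G: 92 − 11.04 = 80.96 → 81
  B: 173 + 0.12×(0−173) = 173 − 20.76 = 152.24 → 152
  → #cb5198
86% tint:
  R: 231 + 20.64 = 251.64 → 252
  G: 92 + 140.18 = 232.18 → 232
  B: 173 + 70.52 = 243.52 → 244
  → #fce8f4

#cb5198, #fce8f4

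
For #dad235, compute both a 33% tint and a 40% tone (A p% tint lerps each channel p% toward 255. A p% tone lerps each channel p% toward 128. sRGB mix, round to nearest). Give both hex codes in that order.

#dad235 is rgb(218, 210, 53).
33% tint:
  R: 218 + 0.33×(255−218) = 218 + 12.21 = 230.21 → 230
  G: 210 + 14.85 = 224.85 → 225
  B: 53 + 0.33×(255−53) = 53 + 66.66 = 119.66 → 120
  → #e6e178
40% tone:
  R: 218 − 36 = 182 → 182
  G: 210 − 32.8 = 177.2 → 177
  B: 53 + 30 = 83 → 83
  → #b6b153

#e6e178, #b6b153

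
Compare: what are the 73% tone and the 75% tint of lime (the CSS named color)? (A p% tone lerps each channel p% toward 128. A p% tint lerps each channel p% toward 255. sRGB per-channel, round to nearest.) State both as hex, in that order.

CSS lime is rgb(0, 255, 0).
73% tone:
  R: 0 + 93.44 = 93.44 → 93
  G: 255 + 0.73×(128−255) = 255 − 92.71 = 162.29 → 162
  B: 0 + 0.73×(128−0) = 0 + 93.44 = 93.44 → 93
  → #5DA25D
75% tint:
  R: 0 + 191.25 = 191.25 → 191
  G: 255 + 0.75×(255−255) = 255 + 0 = 255 → 255
  B: 0 + 0.75×(255−0) = 0 + 191.25 = 191.25 → 191
  → #BFFFBF

#5DA25D, #BFFFBF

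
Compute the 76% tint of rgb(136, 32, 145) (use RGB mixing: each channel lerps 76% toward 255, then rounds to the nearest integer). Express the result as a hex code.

Lerp each channel 76% toward 255:
  R: 136 + 0.76×(255−136) = 136 + 90.44 = 226.44 → 226
  G: 32 + 169.48 = 201.48 → 201
  B: 145 + 0.76×(255−145) = 145 + 83.6 = 228.6 → 229
rgb(226, 201, 229) = #e2c9e5.

#e2c9e5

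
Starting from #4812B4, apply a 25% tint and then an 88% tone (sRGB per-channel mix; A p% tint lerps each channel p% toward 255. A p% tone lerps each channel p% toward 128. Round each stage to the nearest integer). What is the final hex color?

#4812B4 is rgb(72, 18, 180).
A 25% tint moves each channel 25% toward 255:
  R: 72 + 0.25×(255−72) = 72 + 45.75 = 117.75 → 118
  G: 18 + 0.25×(255−18) = 18 + 59.25 = 77.25 → 77
  B: 180 + 0.25×(255−180) = 180 + 18.75 = 198.75 → 199
After the tint: rgb(118, 77, 199) = #764DC7.
An 88% tone moves each channel 88% toward 128:
  R: 118 + 0.88×(128−118) = 118 + 8.8 = 126.8 → 127
  G: 77 + 0.88×(128−77) = 77 + 44.88 = 121.88 → 122
  B: 199 − 62.48 = 136.52 → 137
rgb(127, 122, 137) = #7F7A89.

#7F7A89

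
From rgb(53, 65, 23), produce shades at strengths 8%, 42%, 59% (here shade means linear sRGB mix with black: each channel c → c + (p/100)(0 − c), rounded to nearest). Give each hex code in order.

#313c15, #1f260d, #161b09

8%: (53 − 4.24 = 48.76→49, 65 − 5.2 = 59.8→60, 23 − 1.84 = 21.16→21) → #313c15
42%: (53 − 22.26 = 30.74→31, 65 − 27.3 = 37.7→38, 23 − 9.66 = 13.34→13) → #1f260d
59%: (53 − 31.27 = 21.73→22, 65 − 38.35 = 26.65→27, 23 − 13.57 = 9.43→9) → #161b09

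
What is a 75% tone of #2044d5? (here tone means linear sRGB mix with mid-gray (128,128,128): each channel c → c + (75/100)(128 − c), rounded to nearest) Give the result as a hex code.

#687195

#2044d5 is rgb(32, 68, 213).
Per channel, c → c + 0.75(128 − c):
  R: 32 + 0.75×(128−32) = 32 + 72 = 104 → 104
  G: 68 + 0.75×(128−68) = 68 + 45 = 113 → 113
  B: 213 + 0.75×(128−213) = 213 − 63.75 = 149.25 → 149
rgb(104, 113, 149) = #687195.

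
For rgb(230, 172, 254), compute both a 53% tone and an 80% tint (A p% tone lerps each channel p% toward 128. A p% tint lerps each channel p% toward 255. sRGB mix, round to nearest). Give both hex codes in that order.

#B095BB, #FAEEFF

53% tone:
  R: 230 − 54.06 = 175.94 → 176
  G: 172 − 23.32 = 148.68 → 149
  B: 254 + 0.53×(128−254) = 254 − 66.78 = 187.22 → 187
  → #B095BB
80% tint:
  R: 230 + 20 = 250 → 250
  G: 172 + 66.4 = 238.4 → 238
  B: 254 + 0.8×(255−254) = 254 + 0.8 = 254.8 → 255
  → #FAEEFF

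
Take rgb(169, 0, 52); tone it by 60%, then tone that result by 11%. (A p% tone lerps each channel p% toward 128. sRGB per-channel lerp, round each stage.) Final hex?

#8e5365

A 60% tone moves each channel 60% toward 128:
  R: 169 + 0.6×(128−169) = 169 − 24.6 = 144.4 → 144
  G: 0 + 0.6×(128−0) = 0 + 76.8 = 76.8 → 77
  B: 52 + 0.6×(128−52) = 52 + 45.6 = 97.6 → 98
After the tone: rgb(144, 77, 98) = #904d62.
Lerp each channel 11% toward 128:
  R: 144 + 0.11×(128−144) = 144 − 1.76 = 142.24 → 142
  G: 77 + 0.11×(128−77) = 77 + 5.61 = 82.61 → 83
  B: 98 + 0.11×(128−98) = 98 + 3.3 = 101.3 → 101
rgb(142, 83, 101) = #8e5365.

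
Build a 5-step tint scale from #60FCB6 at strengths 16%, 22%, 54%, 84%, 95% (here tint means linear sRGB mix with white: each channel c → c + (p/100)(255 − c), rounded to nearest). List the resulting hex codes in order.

#79FCC2, #83FDC6, #B6FEDD, #E6FFF3, #F7FFFB

#60FCB6 is rgb(96, 252, 182).
16%: (96 + 25.44 = 121.44→121, 252→252, 182 + 11.68 = 193.68→194) → #79FCC2
22%: (96 + 34.98 = 130.98→131, 252 + 0.66 = 252.66→253, 182 + 16.06 = 198.06→198) → #83FDC6
54%: (96 + 85.86 = 181.86→182, 252 + 1.62 = 253.62→254, 182 + 39.42 = 221.42→221) → #B6FEDD
84%: (96 + 133.56 = 229.56→230, 252 + 2.52 = 254.52→255, 182 + 61.32 = 243.32→243) → #E6FFF3
95%: (96 + 151.05 = 247.05→247, 252 + 2.85 = 254.85→255, 182 + 69.35 = 251.35→251) → #F7FFFB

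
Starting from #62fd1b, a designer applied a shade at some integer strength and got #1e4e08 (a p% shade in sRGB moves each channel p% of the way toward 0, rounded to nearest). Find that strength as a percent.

69%

#62fd1b is rgb(98, 253, 27); #1e4e08 is rgb(30, 78, 8).
On the G channel (widest range): 78 ≈ 253 + (p/100)(0 − 253), so p ≈ 100×(78 − 253)/(0 − 253) = -17500/-253 = 69.17.
p = 69 reproduces all three channels after rounding.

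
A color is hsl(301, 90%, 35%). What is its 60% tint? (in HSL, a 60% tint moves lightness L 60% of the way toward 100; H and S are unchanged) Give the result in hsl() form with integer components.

hsl(301, 90%, 74%)

L moves 60% from 35 toward 100: 35 + 39 = 74 → 74.
H and S are unchanged.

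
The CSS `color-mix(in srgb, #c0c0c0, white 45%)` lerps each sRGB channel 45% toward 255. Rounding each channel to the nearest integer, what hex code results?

#dcdcdc

#c0c0c0 is rgb(192, 192, 192).
Per channel, c → c + 0.45(255 − c):
  R: 192 + 0.45×(255−192) = 192 + 28.35 = 220.35 → 220
  G: 192 + 0.45×(255−192) = 192 + 28.35 = 220.35 → 220
  B: 192 + 0.45×(255−192) = 192 + 28.35 = 220.35 → 220
rgb(220, 220, 220) = #dcdcdc.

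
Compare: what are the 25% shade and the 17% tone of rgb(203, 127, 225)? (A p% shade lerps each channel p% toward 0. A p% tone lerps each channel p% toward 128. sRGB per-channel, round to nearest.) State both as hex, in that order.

#985fa9, #be7fd1

25% shade:
  R: 203 − 50.75 = 152.25 → 152
  G: 127 − 31.75 = 95.25 → 95
  B: 225 + 0.25×(0−225) = 225 − 56.25 = 168.75 → 169
  → #985fa9
17% tone:
  R: 203 + 0.17×(128−203) = 203 − 12.75 = 190.25 → 190
  G: 127 + 0.17 = 127.17 → 127
  B: 225 − 16.49 = 208.51 → 209
  → #be7fd1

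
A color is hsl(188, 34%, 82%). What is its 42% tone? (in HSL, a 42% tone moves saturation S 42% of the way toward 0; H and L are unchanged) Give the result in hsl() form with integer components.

S moves 42% from 34 toward 0: 34 − 14.28 = 19.72 → 20.
H and L are unchanged.

hsl(188, 20%, 82%)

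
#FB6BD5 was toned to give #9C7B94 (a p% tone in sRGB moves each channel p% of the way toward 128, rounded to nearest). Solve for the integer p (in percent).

#FB6BD5 is rgb(251, 107, 213); #9C7B94 is rgb(156, 123, 148).
On the R channel (widest range): 156 ≈ 251 + (p/100)(128 − 251), so p ≈ 100×(156 − 251)/(128 − 251) = -9500/-123 = 77.24.
p = 77 reproduces all three channels after rounding.

77%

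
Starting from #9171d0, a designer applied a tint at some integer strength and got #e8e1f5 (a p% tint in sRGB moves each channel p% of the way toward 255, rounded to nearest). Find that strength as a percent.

#9171d0 is rgb(145, 113, 208); #e8e1f5 is rgb(232, 225, 245).
On the G channel (widest range): 225 ≈ 113 + (p/100)(255 − 113), so p ≈ 100×(225 − 113)/(255 − 113) = 11200/142 = 78.87.
p = 79 reproduces all three channels after rounding.

79%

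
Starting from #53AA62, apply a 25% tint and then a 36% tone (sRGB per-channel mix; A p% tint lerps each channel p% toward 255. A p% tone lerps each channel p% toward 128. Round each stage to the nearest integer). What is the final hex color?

#7FA886

#53AA62 is rgb(83, 170, 98).
A 25% tint moves each channel 25% toward 255:
  R: 83 + 43 = 126 → 126
  G: 170 + 21.25 = 191.25 → 191
  B: 98 + 39.25 = 137.25 → 137
After the tint: rgb(126, 191, 137) = #7EBF89.
A 36% tone moves each channel 36% toward 128:
  R: 126 + 0.36×(128−126) = 126 + 0.72 = 126.72 → 127
  G: 191 − 22.68 = 168.32 → 168
  B: 137 + 0.36×(128−137) = 137 − 3.24 = 133.76 → 134
rgb(127, 168, 134) = #7FA886.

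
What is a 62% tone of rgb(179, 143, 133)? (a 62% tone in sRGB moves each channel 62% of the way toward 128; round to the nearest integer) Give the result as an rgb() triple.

Per channel, c → c + 0.62(128 − c):
  R: 179 − 31.62 = 147.38 → 147
  G: 143 + 0.62×(128−143) = 143 − 9.3 = 133.7 → 134
  B: 133 − 3.1 = 129.9 → 130

rgb(147, 134, 130)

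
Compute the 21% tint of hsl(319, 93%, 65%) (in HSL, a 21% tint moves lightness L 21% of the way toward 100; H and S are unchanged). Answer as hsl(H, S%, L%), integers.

hsl(319, 93%, 72%)

L moves 21% from 65 toward 100: 65 + 7.35 = 72.35 → 72.
H and S are unchanged.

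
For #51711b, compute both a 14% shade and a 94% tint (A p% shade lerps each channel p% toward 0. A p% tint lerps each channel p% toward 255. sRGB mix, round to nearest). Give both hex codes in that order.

#51711b is rgb(81, 113, 27).
14% shade:
  R: 81 + 0.14×(0−81) = 81 − 11.34 = 69.66 → 70
  G: 113 + 0.14×(0−113) = 113 − 15.82 = 97.18 → 97
  B: 27 + 0.14×(0−27) = 27 − 3.78 = 23.22 → 23
  → #466117
94% tint:
  R: 81 + 0.94×(255−81) = 81 + 163.56 = 244.56 → 245
  G: 113 + 133.48 = 246.48 → 246
  B: 27 + 0.94×(255−27) = 27 + 214.32 = 241.32 → 241
  → #f5f6f1

#466117, #f5f6f1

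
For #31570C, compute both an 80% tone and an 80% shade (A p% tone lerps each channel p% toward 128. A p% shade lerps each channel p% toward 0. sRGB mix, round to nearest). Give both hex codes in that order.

#707869, #0A1102

#31570C is rgb(49, 87, 12).
80% tone:
  R: 49 + 0.8×(128−49) = 49 + 63.2 = 112.2 → 112
  G: 87 + 32.8 = 119.8 → 120
  B: 12 + 0.8×(128−12) = 12 + 92.8 = 104.8 → 105
  → #707869
80% shade:
  R: 49 − 39.2 = 9.8 → 10
  G: 87 + 0.8×(0−87) = 87 − 69.6 = 17.4 → 17
  B: 12 + 0.8×(0−12) = 12 − 9.6 = 2.4 → 2
  → #0A1102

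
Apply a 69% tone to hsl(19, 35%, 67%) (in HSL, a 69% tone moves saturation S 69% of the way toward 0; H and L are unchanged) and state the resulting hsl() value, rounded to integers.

hsl(19, 11%, 67%)

S moves 69% from 35 toward 0: 35 − 24.15 = 10.85 → 11.
H and L are unchanged.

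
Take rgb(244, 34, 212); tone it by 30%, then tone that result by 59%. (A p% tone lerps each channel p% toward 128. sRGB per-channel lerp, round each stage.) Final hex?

Per channel, c → c + 0.3(128 − c):
  R: 244 + 0.3×(128−244) = 244 − 34.8 = 209.2 → 209
  G: 34 + 28.2 = 62.2 → 62
  B: 212 − 25.2 = 186.8 → 187
After the tone: rgb(209, 62, 187) = #D13EBB.
Lerp each channel 59% toward 128:
  R: 209 − 47.79 = 161.21 → 161
  G: 62 + 38.94 = 100.94 → 101
  B: 187 − 34.81 = 152.19 → 152
rgb(161, 101, 152) = #A16598.

#A16598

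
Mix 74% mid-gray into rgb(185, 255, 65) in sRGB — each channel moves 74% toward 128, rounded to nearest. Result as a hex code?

Lerp each channel 74% toward 128:
  R: 185 − 42.18 = 142.82 → 143
  G: 255 + 0.74×(128−255) = 255 − 93.98 = 161.02 → 161
  B: 65 + 0.74×(128−65) = 65 + 46.62 = 111.62 → 112
rgb(143, 161, 112) = #8fa170.

#8fa170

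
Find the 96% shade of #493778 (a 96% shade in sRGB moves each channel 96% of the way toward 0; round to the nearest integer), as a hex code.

#493778 is rgb(73, 55, 120).
A 96% shade moves each channel 96% toward 0:
  R: 73 − 70.08 = 2.92 → 3
  G: 55 + 0.96×(0−55) = 55 − 52.8 = 2.2 → 2
  B: 120 + 0.96×(0−120) = 120 − 115.2 = 4.8 → 5
rgb(3, 2, 5) = #030205.

#030205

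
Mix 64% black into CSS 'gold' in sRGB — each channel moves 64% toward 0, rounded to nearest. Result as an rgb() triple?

rgb(92, 77, 0)

CSS gold is rgb(255, 215, 0).
Lerp each channel 64% toward 0:
  R: 255 + 0.64×(0−255) = 255 − 163.2 = 91.8 → 92
  G: 215 − 137.6 = 77.4 → 77
  B: 0 + 0 = 0 → 0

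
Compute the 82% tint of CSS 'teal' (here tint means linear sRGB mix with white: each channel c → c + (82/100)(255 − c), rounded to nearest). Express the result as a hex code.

CSS teal is rgb(0, 128, 128).
Per channel, c → c + 0.82(255 − c):
  R: 0 + 209.1 = 209.1 → 209
  G: 128 + 0.82×(255−128) = 128 + 104.14 = 232.14 → 232
  B: 128 + 104.14 = 232.14 → 232
rgb(209, 232, 232) = #D1E8E8.

#D1E8E8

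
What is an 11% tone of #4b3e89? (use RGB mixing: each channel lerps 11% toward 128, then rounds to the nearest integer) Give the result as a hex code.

#4b3e89 is rgb(75, 62, 137).
An 11% tone moves each channel 11% toward 128:
  R: 75 + 5.83 = 80.83 → 81
  G: 62 + 0.11×(128−62) = 62 + 7.26 = 69.26 → 69
  B: 137 + 0.11×(128−137) = 137 − 0.99 = 136.01 → 136
rgb(81, 69, 136) = #514588.

#514588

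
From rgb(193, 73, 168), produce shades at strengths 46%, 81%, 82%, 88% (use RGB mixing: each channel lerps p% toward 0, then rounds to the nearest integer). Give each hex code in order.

#68275b, #250e20, #230d1e, #170914

46%: (193 − 88.78 = 104.22→104, 73 − 33.58 = 39.42→39, 168 − 77.28 = 90.72→91) → #68275b
81%: (193 − 156.33 = 36.67→37, 73 − 59.13 = 13.87→14, 168 − 136.08 = 31.92→32) → #250e20
82%: (193 − 158.26 = 34.74→35, 73 − 59.86 = 13.14→13, 168 − 137.76 = 30.24→30) → #230d1e
88%: (193 − 169.84 = 23.16→23, 73 − 64.24 = 8.76→9, 168 − 147.84 = 20.16→20) → #170914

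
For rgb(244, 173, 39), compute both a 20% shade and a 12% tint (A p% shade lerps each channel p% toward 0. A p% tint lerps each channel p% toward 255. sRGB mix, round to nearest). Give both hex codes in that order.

20% shade:
  R: 244 + 0.2×(0−244) = 244 − 48.8 = 195.2 → 195
  G: 173 − 34.6 = 138.4 → 138
  B: 39 + 0.2×(0−39) = 39 − 7.8 = 31.2 → 31
  → #C38A1F
12% tint:
  R: 244 + 1.32 = 245.32 → 245
  G: 173 + 0.12×(255−173) = 173 + 9.84 = 182.84 → 183
  B: 39 + 0.12×(255−39) = 39 + 25.92 = 64.92 → 65
  → #F5B741

#C38A1F, #F5B741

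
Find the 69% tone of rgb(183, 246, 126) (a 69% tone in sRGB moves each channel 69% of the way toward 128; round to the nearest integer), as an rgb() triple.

rgb(145, 165, 127)

A 69% tone moves each channel 69% toward 128:
  R: 183 − 37.95 = 145.05 → 145
  G: 246 + 0.69×(128−246) = 246 − 81.42 = 164.58 → 165
  B: 126 + 1.38 = 127.38 → 127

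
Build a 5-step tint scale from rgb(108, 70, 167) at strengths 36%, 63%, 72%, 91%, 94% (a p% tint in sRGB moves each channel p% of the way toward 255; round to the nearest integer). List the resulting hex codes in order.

#a189c7, #c9bbde, #d6cbe6, #f2eef7, #f6f4fa

36%: (108 + 52.92 = 160.92→161, 70 + 66.6 = 136.6→137, 167 + 31.68 = 198.68→199) → #a189c7
63%: (108 + 92.61 = 200.61→201, 70 + 116.55 = 186.55→187, 167 + 55.44 = 222.44→222) → #c9bbde
72%: (108 + 105.84 = 213.84→214, 70 + 133.2 = 203.2→203, 167 + 63.36 = 230.36→230) → #d6cbe6
91%: (108 + 133.77 = 241.77→242, 70 + 168.35 = 238.35→238, 167 + 80.08 = 247.08→247) → #f2eef7
94%: (108 + 138.18 = 246.18→246, 70 + 173.9 = 243.9→244, 167 + 82.72 = 249.72→250) → #f6f4fa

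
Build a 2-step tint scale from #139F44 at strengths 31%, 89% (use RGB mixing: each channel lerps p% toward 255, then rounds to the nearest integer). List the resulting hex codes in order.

#139F44 is rgb(19, 159, 68).
31%: (19 + 73.16 = 92.16→92, 159 + 29.76 = 188.76→189, 68 + 57.97 = 125.97→126) → #5CBD7E
89%: (19 + 210.04 = 229.04→229, 159 + 85.44 = 244.44→244, 68 + 166.43 = 234.43→234) → #E5F4EA

#5CBD7E, #E5F4EA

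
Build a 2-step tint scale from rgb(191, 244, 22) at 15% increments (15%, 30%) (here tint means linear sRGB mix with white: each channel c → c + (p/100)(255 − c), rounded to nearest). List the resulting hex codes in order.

#C9F639, #D2F75C

15%: (191 + 9.6 = 200.6→201, 244 + 1.65 = 245.65→246, 22 + 34.95 = 56.95→57) → #C9F639
30%: (191 + 19.2 = 210.2→210, 244 + 3.3 = 247.3→247, 22 + 69.9 = 91.9→92) → #D2F75C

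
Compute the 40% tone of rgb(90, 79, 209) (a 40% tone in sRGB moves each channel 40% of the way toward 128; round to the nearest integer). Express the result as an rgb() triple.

rgb(105, 99, 177)

Lerp each channel 40% toward 128:
  R: 90 + 0.4×(128−90) = 90 + 15.2 = 105.2 → 105
  G: 79 + 0.4×(128−79) = 79 + 19.6 = 98.6 → 99
  B: 209 − 32.4 = 176.6 → 177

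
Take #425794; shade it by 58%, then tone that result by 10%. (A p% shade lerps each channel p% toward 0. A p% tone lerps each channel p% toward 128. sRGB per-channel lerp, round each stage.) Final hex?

#262e45

#425794 is rgb(66, 87, 148).
Lerp each channel 58% toward 0:
  R: 66 + 0.58×(0−66) = 66 − 38.28 = 27.72 → 28
  G: 87 + 0.58×(0−87) = 87 − 50.46 = 36.54 → 37
  B: 148 + 0.58×(0−148) = 148 − 85.84 = 62.16 → 62
After the shade: rgb(28, 37, 62) = #1c253e.
A 10% tone moves each channel 10% toward 128:
  R: 28 + 0.1×(128−28) = 28 + 10 = 38 → 38
  G: 37 + 9.1 = 46.1 → 46
  B: 62 + 6.6 = 68.6 → 69
rgb(38, 46, 69) = #262e45.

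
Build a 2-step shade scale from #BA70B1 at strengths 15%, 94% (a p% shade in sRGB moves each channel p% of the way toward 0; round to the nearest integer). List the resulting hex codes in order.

#BA70B1 is rgb(186, 112, 177).
15%: (186 − 27.9 = 158.1→158, 112 − 16.8 = 95.2→95, 177 − 26.55 = 150.45→150) → #9E5F96
94%: (186 − 174.84 = 11.16→11, 112 − 105.28 = 6.72→7, 177 − 166.38 = 10.62→11) → #0B070B

#9E5F96, #0B070B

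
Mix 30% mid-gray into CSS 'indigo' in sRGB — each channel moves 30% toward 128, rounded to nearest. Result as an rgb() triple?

rgb(91, 38, 129)

CSS indigo is rgb(75, 0, 130).
Per channel, c → c + 0.3(128 − c):
  R: 75 + 0.3×(128−75) = 75 + 15.9 = 90.9 → 91
  G: 0 + 0.3×(128−0) = 0 + 38.4 = 38.4 → 38
  B: 130 + 0.3×(128−130) = 130 − 0.6 = 129.4 → 129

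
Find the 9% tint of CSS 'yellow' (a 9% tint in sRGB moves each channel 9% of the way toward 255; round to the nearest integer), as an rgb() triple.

rgb(255, 255, 23)

CSS yellow is rgb(255, 255, 0).
Lerp each channel 9% toward 255:
  R: 255 + 0.09×(255−255) = 255 + 0 = 255 → 255
  G: 255 + 0 = 255 → 255
  B: 0 + 22.95 = 22.95 → 23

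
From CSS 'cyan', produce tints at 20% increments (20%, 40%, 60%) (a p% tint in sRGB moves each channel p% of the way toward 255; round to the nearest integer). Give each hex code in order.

CSS cyan is rgb(0, 255, 255).
20%: (0 + 51 = 51→51, 255→255, 255→255) → #33FFFF
40%: (0 + 102 = 102→102, 255→255, 255→255) → #66FFFF
60%: (0 + 153 = 153→153, 255→255, 255→255) → #99FFFF

#33FFFF, #66FFFF, #99FFFF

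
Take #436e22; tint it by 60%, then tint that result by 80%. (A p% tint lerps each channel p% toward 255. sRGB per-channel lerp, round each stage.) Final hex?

#f0f3ed

#436e22 is rgb(67, 110, 34).
A 60% tint moves each channel 60% toward 255:
  R: 67 + 0.6×(255−67) = 67 + 112.8 = 179.8 → 180
  G: 110 + 0.6×(255−110) = 110 + 87 = 197 → 197
  B: 34 + 0.6×(255−34) = 34 + 132.6 = 166.6 → 167
After the tint: rgb(180, 197, 167) = #b4c5a7.
An 80% tint moves each channel 80% toward 255:
  R: 180 + 60 = 240 → 240
  G: 197 + 0.8×(255−197) = 197 + 46.4 = 243.4 → 243
  B: 167 + 70.4 = 237.4 → 237
rgb(240, 243, 237) = #f0f3ed.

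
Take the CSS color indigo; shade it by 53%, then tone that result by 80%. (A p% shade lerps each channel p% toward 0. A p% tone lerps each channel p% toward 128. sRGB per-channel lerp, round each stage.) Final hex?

CSS indigo is rgb(75, 0, 130).
A 53% shade moves each channel 53% toward 0:
  R: 75 − 39.75 = 35.25 → 35
  G: 0 + 0 = 0 → 0
  B: 130 + 0.53×(0−130) = 130 − 68.9 = 61.1 → 61
After the shade: rgb(35, 0, 61) = #23003d.
Lerp each channel 80% toward 128:
  R: 35 + 74.4 = 109.4 → 109
  G: 0 + 0.8×(128−0) = 0 + 102.4 = 102.4 → 102
  B: 61 + 53.6 = 114.6 → 115
rgb(109, 102, 115) = #6d6673.

#6d6673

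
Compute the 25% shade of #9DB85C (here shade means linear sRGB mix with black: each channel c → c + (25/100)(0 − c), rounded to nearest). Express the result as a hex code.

#768A45

#9DB85C is rgb(157, 184, 92).
Lerp each channel 25% toward 0:
  R: 157 + 0.25×(0−157) = 157 − 39.25 = 117.75 → 118
  G: 184 − 46 = 138 → 138
  B: 92 + 0.25×(0−92) = 92 − 23 = 69 → 69
rgb(118, 138, 69) = #768A45.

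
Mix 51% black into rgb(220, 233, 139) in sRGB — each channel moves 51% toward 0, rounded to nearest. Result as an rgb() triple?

Per channel, c → c + 0.51(0 − c):
  R: 220 + 0.51×(0−220) = 220 − 112.2 = 107.8 → 108
  G: 233 − 118.83 = 114.17 → 114
  B: 139 − 70.89 = 68.11 → 68

rgb(108, 114, 68)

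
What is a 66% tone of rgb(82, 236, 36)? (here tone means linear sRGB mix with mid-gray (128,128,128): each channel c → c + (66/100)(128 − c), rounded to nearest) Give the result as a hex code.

Lerp each channel 66% toward 128:
  R: 82 + 30.36 = 112.36 → 112
  G: 236 − 71.28 = 164.72 → 165
  B: 36 + 0.66×(128−36) = 36 + 60.72 = 96.72 → 97
rgb(112, 165, 97) = #70a561.

#70a561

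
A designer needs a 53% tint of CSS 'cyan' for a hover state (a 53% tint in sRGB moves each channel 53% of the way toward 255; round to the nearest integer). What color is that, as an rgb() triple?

rgb(135, 255, 255)

CSS cyan is rgb(0, 255, 255).
A 53% tint moves each channel 53% toward 255:
  R: 0 + 0.53×(255−0) = 0 + 135.15 = 135.15 → 135
  G: 255 + 0.53×(255−255) = 255 + 0 = 255 → 255
  B: 255 + 0.53×(255−255) = 255 + 0 = 255 → 255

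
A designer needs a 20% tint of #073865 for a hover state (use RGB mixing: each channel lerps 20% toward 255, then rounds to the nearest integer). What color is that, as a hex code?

#396084

#073865 is rgb(7, 56, 101).
A 20% tint moves each channel 20% toward 255:
  R: 7 + 0.2×(255−7) = 7 + 49.6 = 56.6 → 57
  G: 56 + 39.8 = 95.8 → 96
  B: 101 + 0.2×(255−101) = 101 + 30.8 = 131.8 → 132
rgb(57, 96, 132) = #396084.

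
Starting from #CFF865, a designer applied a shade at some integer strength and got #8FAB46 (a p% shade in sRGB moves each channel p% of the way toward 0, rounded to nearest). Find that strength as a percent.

31%

#CFF865 is rgb(207, 248, 101); #8FAB46 is rgb(143, 171, 70).
On the G channel (widest range): 171 ≈ 248 + (p/100)(0 − 248), so p ≈ 100×(171 − 248)/(0 − 248) = -7700/-248 = 31.05.
p = 31 reproduces all three channels after rounding.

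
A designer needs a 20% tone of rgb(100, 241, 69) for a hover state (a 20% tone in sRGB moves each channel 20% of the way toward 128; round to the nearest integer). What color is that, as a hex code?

#6ada51

Per channel, c → c + 0.2(128 − c):
  R: 100 + 0.2×(128−100) = 100 + 5.6 = 105.6 → 106
  G: 241 + 0.2×(128−241) = 241 − 22.6 = 218.4 → 218
  B: 69 + 11.8 = 80.8 → 81
rgb(106, 218, 81) = #6ada51.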